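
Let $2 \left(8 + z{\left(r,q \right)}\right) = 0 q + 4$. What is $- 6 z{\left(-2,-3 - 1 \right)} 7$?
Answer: $252$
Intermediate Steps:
$z{\left(r,q \right)} = -6$ ($z{\left(r,q \right)} = -8 + \frac{0 q + 4}{2} = -8 + \frac{0 + 4}{2} = -8 + \frac{1}{2} \cdot 4 = -8 + 2 = -6$)
$- 6 z{\left(-2,-3 - 1 \right)} 7 = \left(-6\right) \left(-6\right) 7 = 36 \cdot 7 = 252$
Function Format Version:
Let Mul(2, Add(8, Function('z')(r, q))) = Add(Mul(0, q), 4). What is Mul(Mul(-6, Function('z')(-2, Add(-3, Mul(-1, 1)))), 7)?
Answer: 252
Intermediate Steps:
Function('z')(r, q) = -6 (Function('z')(r, q) = Add(-8, Mul(Rational(1, 2), Add(Mul(0, q), 4))) = Add(-8, Mul(Rational(1, 2), Add(0, 4))) = Add(-8, Mul(Rational(1, 2), 4)) = Add(-8, 2) = -6)
Mul(Mul(-6, Function('z')(-2, Add(-3, Mul(-1, 1)))), 7) = Mul(Mul(-6, -6), 7) = Mul(36, 7) = 252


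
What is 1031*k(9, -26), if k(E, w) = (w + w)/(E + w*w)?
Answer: -53612/685 ≈ -78.266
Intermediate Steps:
k(E, w) = 2*w/(E + w²) (k(E, w) = (2*w)/(E + w²) = 2*w/(E + w²))
1031*k(9, -26) = 1031*(2*(-26)/(9 + (-26)²)) = 1031*(2*(-26)/(9 + 676)) = 1031*(2*(-26)/685) = 1031*(2*(-26)*(1/685)) = 1031*(-52/685) = -53612/685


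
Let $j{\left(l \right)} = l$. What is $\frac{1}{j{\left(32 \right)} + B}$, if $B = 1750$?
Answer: $\frac{1}{1782} \approx 0.00056117$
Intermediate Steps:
$\frac{1}{j{\left(32 \right)} + B} = \frac{1}{32 + 1750} = \frac{1}{1782}$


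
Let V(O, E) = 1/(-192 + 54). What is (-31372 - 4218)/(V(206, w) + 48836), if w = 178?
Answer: -4911420/6739367 ≈ -0.72877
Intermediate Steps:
V(O, E) = -1/138 (V(O, E) = 1/(-138) = -1/138)
(-31372 - 4218)/(V(206, w) + 48836) = (-31372 - 4218)/(-1/138 + 48836) = -35590/6739367/138 = -35590*138/6739367 = -4911420/6739367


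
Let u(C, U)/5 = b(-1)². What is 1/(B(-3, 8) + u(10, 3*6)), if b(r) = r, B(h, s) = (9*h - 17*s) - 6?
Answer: -1/164 ≈ -0.0060976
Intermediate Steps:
B(h, s) = -6 - 17*s + 9*h (B(h, s) = (-17*s + 9*h) - 6 = -6 - 17*s + 9*h)
u(C, U) = 5 (u(C, U) = 5*(-1)² = 5*1 = 5)
1/(B(-3, 8) + u(10, 3*6)) = 1/((-6 - 17*8 + 9*(-3)) + 5) = 1/((-6 - 136 - 27) + 5) = 1/(-169 + 5) = 1/(-164) = -1/164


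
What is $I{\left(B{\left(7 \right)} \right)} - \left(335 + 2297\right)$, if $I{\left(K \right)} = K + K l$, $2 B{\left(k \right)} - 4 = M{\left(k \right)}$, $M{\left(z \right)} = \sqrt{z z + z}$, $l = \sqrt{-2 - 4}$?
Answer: $-2632 + \left(1 + i \sqrt{6}\right) \left(2 + \sqrt{14}\right) \approx -2626.3 + 14.064 i$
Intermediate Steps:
$l = i \sqrt{6}$ ($l = \sqrt{-6} = i \sqrt{6} \approx 2.4495 i$)
$M{\left(z \right)} = \sqrt{z + z^{2}}$ ($M{\left(z \right)} = \sqrt{z^{2} + z} = \sqrt{z + z^{2}}$)
$B{\left(k \right)} = 2 + \frac{\sqrt{k \left(1 + k\right)}}{2}$
$I{\left(K \right)} = K + i K \sqrt{6}$ ($I{\left(K \right)} = K + K i \sqrt{6} = K + i K \sqrt{6}$)
$I{\left(B{\left(7 \right)} \right)} - \left(335 + 2297\right) = \left(2 + \frac{\sqrt{7 \left(1 + 7\right)}}{2}\right) \left(1 + i \sqrt{6}\right) - \left(335 + 2297\right) = \left(2 + \frac{\sqrt{7 \cdot 8}}{2}\right) \left(1 + i \sqrt{6}\right) - 2632 = \left(2 + \frac{\sqrt{56}}{2}\right) \left(1 + i \sqrt{6}\right) - 2632 = \left(2 + \frac{2 \sqrt{14}}{2}\right) \left(1 + i \sqrt{6}\right) - 2632 = \left(2 + \sqrt{14}\right) \left(1 + i \sqrt{6}\right) - 2632 = \left(1 + i \sqrt{6}\right) \left(2 + \sqrt{14}\right) - 2632 = -2632 + \left(1 + i \sqrt{6}\right) \left(2 + \sqrt{14}\right)$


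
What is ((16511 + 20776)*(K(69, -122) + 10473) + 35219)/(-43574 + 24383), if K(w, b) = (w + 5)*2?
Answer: -396060446/19191 ≈ -20638.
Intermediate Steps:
K(w, b) = 10 + 2*w (K(w, b) = (5 + w)*2 = 10 + 2*w)
((16511 + 20776)*(K(69, -122) + 10473) + 35219)/(-43574 + 24383) = ((16511 + 20776)*((10 + 2*69) + 10473) + 35219)/(-43574 + 24383) = (37287*((10 + 138) + 10473) + 35219)/(-19191) = (37287*(148 + 10473) + 35219)*(-1/19191) = (37287*10621 + 35219)*(-1/19191) = (396025227 + 35219)*(-1/19191) = 396060446*(-1/19191) = -396060446/19191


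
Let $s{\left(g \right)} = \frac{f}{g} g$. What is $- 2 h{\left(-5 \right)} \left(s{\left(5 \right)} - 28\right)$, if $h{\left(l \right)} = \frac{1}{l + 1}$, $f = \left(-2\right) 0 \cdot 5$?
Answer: $-14$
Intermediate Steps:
$f = 0$ ($f = 0 \cdot 5 = 0$)
$h{\left(l \right)} = \frac{1}{1 + l}$
$s{\left(g \right)} = 0$ ($s{\left(g \right)} = \frac{0}{g} g = 0 g = 0$)
$- 2 h{\left(-5 \right)} \left(s{\left(5 \right)} - 28\right) = - \frac{2}{1 - 5} \left(0 - 28\right) = - \frac{2}{-4} \left(-28\right) = \left(-2\right) \left(- \frac{1}{4}\right) \left(-28\right) = \frac{1}{2} \left(-28\right) = -14$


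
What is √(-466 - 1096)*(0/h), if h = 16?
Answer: 0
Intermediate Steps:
√(-466 - 1096)*(0/h) = √(-466 - 1096)*(0/16) = √(-1562)*(0*(1/16)) = (I*√1562)*0 = 0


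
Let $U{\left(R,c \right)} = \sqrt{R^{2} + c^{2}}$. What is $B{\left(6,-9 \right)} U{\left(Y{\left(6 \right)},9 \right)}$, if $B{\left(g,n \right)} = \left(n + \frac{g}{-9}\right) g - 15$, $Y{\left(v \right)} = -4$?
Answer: $- 73 \sqrt{97} \approx -718.97$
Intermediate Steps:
$B{\left(g,n \right)} = -15 + g \left(n - \frac{g}{9}\right)$ ($B{\left(g,n \right)} = \left(n + g \left(- \frac{1}{9}\right)\right) g - 15 = \left(n - \frac{g}{9}\right) g - 15 = g \left(n - \frac{g}{9}\right) - 15 = -15 + g \left(n - \frac{g}{9}\right)$)
$B{\left(6,-9 \right)} U{\left(Y{\left(6 \right)},9 \right)} = \left(-15 - \frac{6^{2}}{9} + 6 \left(-9\right)\right) \sqrt{\left(-4\right)^{2} + 9^{2}} = \left(-15 - 4 - 54\right) \sqrt{16 + 81} = \left(-15 - 4 - 54\right) \sqrt{97} = - 73 \sqrt{97}$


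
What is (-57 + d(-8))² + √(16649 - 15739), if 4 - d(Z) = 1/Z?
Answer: 178929/64 + √910 ≈ 2825.9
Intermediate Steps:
d(Z) = 4 - 1/Z
(-57 + d(-8))² + √(16649 - 15739) = (-57 + (4 - 1/(-8)))² + √(16649 - 15739) = (-57 + (4 - 1*(-⅛)))² + √910 = (-57 + (4 + ⅛))² + √910 = (-57 + 33/8)² + √910 = (-423/8)² + √910 = 178929/64 + √910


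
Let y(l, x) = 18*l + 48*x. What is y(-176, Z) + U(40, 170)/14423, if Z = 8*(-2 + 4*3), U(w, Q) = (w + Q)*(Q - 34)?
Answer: 9720816/14423 ≈ 673.98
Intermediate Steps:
U(w, Q) = (-34 + Q)*(Q + w) (U(w, Q) = (Q + w)*(-34 + Q) = (-34 + Q)*(Q + w))
Z = 80 (Z = 8*(-2 + 12) = 8*10 = 80)
y(-176, Z) + U(40, 170)/14423 = (18*(-176) + 48*80) + (170² - 34*170 - 34*40 + 170*40)/14423 = (-3168 + 3840) + (28900 - 5780 - 1360 + 6800)*(1/14423) = 672 + 28560*(1/14423) = 672 + 28560/14423 = 9720816/14423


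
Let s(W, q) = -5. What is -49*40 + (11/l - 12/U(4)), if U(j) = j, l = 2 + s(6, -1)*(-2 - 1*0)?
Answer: -23545/12 ≈ -1962.1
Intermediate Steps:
l = 12 (l = 2 - 5*(-2 - 1*0) = 2 - 5*(-2 + 0) = 2 - 5*(-2) = 2 + 10 = 12)
-49*40 + (11/l - 12/U(4)) = -49*40 + (11/12 - 12/4) = -1960 + (11*(1/12) - 12*¼) = -1960 + (11/12 - 3) = -1960 - 25/12 = -23545/12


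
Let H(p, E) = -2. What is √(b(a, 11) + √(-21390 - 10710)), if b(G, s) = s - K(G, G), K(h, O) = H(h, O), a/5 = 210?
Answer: √(13 + 10*I*√321) ≈ 9.8142 + 9.1279*I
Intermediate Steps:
a = 1050 (a = 5*210 = 1050)
K(h, O) = -2
b(G, s) = 2 + s (b(G, s) = s - 1*(-2) = s + 2 = 2 + s)
√(b(a, 11) + √(-21390 - 10710)) = √((2 + 11) + √(-21390 - 10710)) = √(13 + √(-32100)) = √(13 + 10*I*√321)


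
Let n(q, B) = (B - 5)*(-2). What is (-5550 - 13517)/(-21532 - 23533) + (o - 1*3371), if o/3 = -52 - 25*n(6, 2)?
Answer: -179204438/45065 ≈ -3976.6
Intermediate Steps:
n(q, B) = 10 - 2*B (n(q, B) = (-5 + B)*(-2) = 10 - 2*B)
o = -606 (o = 3*(-52 - 25*(10 - 2*2)) = 3*(-52 - 25*(10 - 4)) = 3*(-52 - 25*6) = 3*(-52 - 150) = 3*(-202) = -606)
(-5550 - 13517)/(-21532 - 23533) + (o - 1*3371) = (-5550 - 13517)/(-21532 - 23533) + (-606 - 1*3371) = -19067/(-45065) + (-606 - 3371) = -19067*(-1/45065) - 3977 = 19067/45065 - 3977 = -179204438/45065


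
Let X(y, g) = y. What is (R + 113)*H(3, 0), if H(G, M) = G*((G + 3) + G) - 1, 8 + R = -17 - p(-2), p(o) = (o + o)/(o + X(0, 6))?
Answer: 2236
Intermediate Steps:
p(o) = 2 (p(o) = (o + o)/(o + 0) = (2*o)/o = 2)
R = -27 (R = -8 + (-17 - 1*2) = -8 + (-17 - 2) = -8 - 19 = -27)
H(G, M) = -1 + G*(3 + 2*G) (H(G, M) = G*((3 + G) + G) - 1 = G*(3 + 2*G) - 1 = -1 + G*(3 + 2*G))
(R + 113)*H(3, 0) = (-27 + 113)*(-1 + 2*3² + 3*3) = 86*(-1 + 2*9 + 9) = 86*(-1 + 18 + 9) = 86*26 = 2236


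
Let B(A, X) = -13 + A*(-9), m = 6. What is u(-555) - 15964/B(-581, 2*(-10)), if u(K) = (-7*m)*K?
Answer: 30392249/1304 ≈ 23307.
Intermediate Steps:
B(A, X) = -13 - 9*A
u(K) = -42*K (u(K) = (-7*6)*K = -42*K)
u(-555) - 15964/B(-581, 2*(-10)) = -42*(-555) - 15964/(-13 - 9*(-581)) = 23310 - 15964/(-13 + 5229) = 23310 - 15964/5216 = 23310 - 15964*1/5216 = 23310 - 3991/1304 = 30392249/1304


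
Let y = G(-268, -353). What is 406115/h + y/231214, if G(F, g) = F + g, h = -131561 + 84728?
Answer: -93928556903/10828445262 ≈ -8.6742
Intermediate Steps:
h = -46833
y = -621 (y = -268 - 353 = -621)
406115/h + y/231214 = 406115/(-46833) - 621/231214 = 406115*(-1/46833) - 621*1/231214 = -406115/46833 - 621/231214 = -93928556903/10828445262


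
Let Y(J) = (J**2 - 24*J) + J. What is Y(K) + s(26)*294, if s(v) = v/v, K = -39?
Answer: 2712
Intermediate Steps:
s(v) = 1
Y(J) = J**2 - 23*J
Y(K) + s(26)*294 = -39*(-23 - 39) + 1*294 = -39*(-62) + 294 = 2418 + 294 = 2712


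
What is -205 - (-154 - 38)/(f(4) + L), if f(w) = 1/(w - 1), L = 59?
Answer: -17957/89 ≈ -201.76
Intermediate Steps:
f(w) = 1/(-1 + w)
-205 - (-154 - 38)/(f(4) + L) = -205 - (-154 - 38)/(1/(-1 + 4) + 59) = -205 - (-192)/(1/3 + 59) = -205 - (-192)/(⅓ + 59) = -205 - (-192)/178/3 = -205 - (-192)*3/178 = -205 - 1*(-288/89) = -205 + 288/89 = -17957/89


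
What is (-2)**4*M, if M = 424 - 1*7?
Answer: 6672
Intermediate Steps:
M = 417 (M = 424 - 7 = 417)
(-2)**4*M = (-2)**4*417 = 16*417 = 6672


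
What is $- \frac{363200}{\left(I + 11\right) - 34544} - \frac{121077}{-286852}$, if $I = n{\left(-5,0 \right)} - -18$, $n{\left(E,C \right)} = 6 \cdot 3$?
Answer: $\frac{108361439669}{9895533444} \approx 10.951$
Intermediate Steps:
$n{\left(E,C \right)} = 18$
$I = 36$ ($I = 18 - -18 = 18 + 18 = 36$)
$- \frac{363200}{\left(I + 11\right) - 34544} - \frac{121077}{-286852} = - \frac{363200}{\left(36 + 11\right) - 34544} - \frac{121077}{-286852} = - \frac{363200}{47 - 34544} - - \frac{121077}{286852} = - \frac{363200}{-34497} + \frac{121077}{286852} = \left(-363200\right) \left(- \frac{1}{34497}\right) + \frac{121077}{286852} = \frac{363200}{34497} + \frac{121077}{286852} = \frac{108361439669}{9895533444}$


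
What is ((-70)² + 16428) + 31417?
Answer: 52745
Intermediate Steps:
((-70)² + 16428) + 31417 = (4900 + 16428) + 31417 = 21328 + 31417 = 52745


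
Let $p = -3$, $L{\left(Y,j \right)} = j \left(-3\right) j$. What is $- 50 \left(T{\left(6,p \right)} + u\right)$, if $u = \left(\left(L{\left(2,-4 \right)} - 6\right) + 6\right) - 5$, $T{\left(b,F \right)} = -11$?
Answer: $3200$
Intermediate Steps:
$L{\left(Y,j \right)} = - 3 j^{2}$ ($L{\left(Y,j \right)} = - 3 j j = - 3 j^{2}$)
$u = -53$ ($u = \left(\left(- 3 \left(-4\right)^{2} - 6\right) + 6\right) - 5 = \left(\left(\left(-3\right) 16 - 6\right) + 6\right) - 5 = \left(\left(-48 - 6\right) + 6\right) - 5 = \left(-54 + 6\right) - 5 = -48 - 5 = -53$)
$- 50 \left(T{\left(6,p \right)} + u\right) = - 50 \left(-11 - 53\right) = \left(-50\right) \left(-64\right) = 3200$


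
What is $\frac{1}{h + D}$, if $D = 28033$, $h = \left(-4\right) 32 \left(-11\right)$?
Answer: $\frac{1}{29441} \approx 3.3966 \cdot 10^{-5}$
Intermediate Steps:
$h = 1408$ ($h = \left(-128\right) \left(-11\right) = 1408$)
$\frac{1}{h + D} = \frac{1}{1408 + 28033} = \frac{1}{29441}$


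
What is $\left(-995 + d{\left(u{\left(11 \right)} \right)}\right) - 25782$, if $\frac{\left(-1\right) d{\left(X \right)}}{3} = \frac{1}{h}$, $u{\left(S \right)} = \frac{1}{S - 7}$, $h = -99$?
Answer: $- \frac{883640}{33} \approx -26777.0$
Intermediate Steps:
$u{\left(S \right)} = \frac{1}{-7 + S}$
$d{\left(X \right)} = \frac{1}{33}$ ($d{\left(X \right)} = - \frac{3}{-99} = \left(-3\right) \left(- \frac{1}{99}\right) = \frac{1}{33}$)
$\left(-995 + d{\left(u{\left(11 \right)} \right)}\right) - 25782 = \left(-995 + \frac{1}{33}\right) - 25782 = - \frac{32834}{33} - 25782 = - \frac{883640}{33}$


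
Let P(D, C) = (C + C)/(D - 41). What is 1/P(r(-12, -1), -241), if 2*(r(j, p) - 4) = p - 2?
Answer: 77/964 ≈ 0.079875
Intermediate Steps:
r(j, p) = 3 + p/2 (r(j, p) = 4 + (p - 2)/2 = 4 + (-2 + p)/2 = 4 + (-1 + p/2) = 3 + p/2)
P(D, C) = 2*C/(-41 + D) (P(D, C) = (2*C)/(-41 + D) = 2*C/(-41 + D))
1/P(r(-12, -1), -241) = 1/(2*(-241)/(-41 + (3 + (½)*(-1)))) = 1/(2*(-241)/(-41 + (3 - ½))) = 1/(2*(-241)/(-41 + 5/2)) = 1/(2*(-241)/(-77/2)) = 1/(2*(-241)*(-2/77)) = 1/(964/77) = 77/964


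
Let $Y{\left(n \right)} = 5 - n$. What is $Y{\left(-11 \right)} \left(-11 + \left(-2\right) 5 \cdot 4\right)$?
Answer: $-816$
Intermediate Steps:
$Y{\left(-11 \right)} \left(-11 + \left(-2\right) 5 \cdot 4\right) = \left(5 - -11\right) \left(-11 + \left(-2\right) 5 \cdot 4\right) = \left(5 + 11\right) \left(-11 - 40\right) = 16 \left(-11 - 40\right) = 16 \left(-51\right) = -816$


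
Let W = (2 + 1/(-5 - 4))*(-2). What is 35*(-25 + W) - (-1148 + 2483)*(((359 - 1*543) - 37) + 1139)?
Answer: -11038835/9 ≈ -1.2265e+6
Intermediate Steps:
W = -34/9 (W = (2 + 1/(-9))*(-2) = (2 - ⅑)*(-2) = (17/9)*(-2) = -34/9 ≈ -3.7778)
35*(-25 + W) - (-1148 + 2483)*(((359 - 1*543) - 37) + 1139) = 35*(-25 - 34/9) - (-1148 + 2483)*(((359 - 1*543) - 37) + 1139) = 35*(-259/9) - 1335*(((359 - 543) - 37) + 1139) = -9065/9 - 1335*((-184 - 37) + 1139) = -9065/9 - 1335*(-221 + 1139) = -9065/9 - 1335*918 = -9065/9 - 1*1225530 = -9065/9 - 1225530 = -11038835/9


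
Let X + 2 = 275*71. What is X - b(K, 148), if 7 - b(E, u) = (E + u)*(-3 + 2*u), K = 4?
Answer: 64052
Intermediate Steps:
b(E, u) = 7 - (-3 + 2*u)*(E + u) (b(E, u) = 7 - (E + u)*(-3 + 2*u) = 7 - (-3 + 2*u)*(E + u))
X = 19523 (X = -2 + 275*71 = -2 + 19525 = 19523)
X - b(K, 148) = 19523 - (7 - 2*148² + 3*4 + 3*148 - 2*4*148) = 19523 - (7 - 2*21904 + 12 + 444 - 1184) = 19523 - (7 - 43808 + 12 + 444 - 1184) = 19523 - 1*(-44529) = 19523 + 44529 = 64052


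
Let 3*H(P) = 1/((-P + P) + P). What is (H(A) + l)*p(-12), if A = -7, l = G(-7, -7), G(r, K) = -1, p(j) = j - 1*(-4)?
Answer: 176/21 ≈ 8.3810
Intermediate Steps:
p(j) = 4 + j (p(j) = j + 4 = 4 + j)
l = -1
H(P) = 1/(3*P) (H(P) = 1/(3*((-P + P) + P)) = 1/(3*(0 + P)) = 1/(3*P))
(H(A) + l)*p(-12) = ((⅓)/(-7) - 1)*(4 - 12) = ((⅓)*(-⅐) - 1)*(-8) = (-1/21 - 1)*(-8) = -22/21*(-8) = 176/21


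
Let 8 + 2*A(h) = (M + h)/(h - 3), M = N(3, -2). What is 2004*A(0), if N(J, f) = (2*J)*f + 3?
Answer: -5010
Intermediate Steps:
N(J, f) = 3 + 2*J*f (N(J, f) = 2*J*f + 3 = 3 + 2*J*f)
M = -9 (M = 3 + 2*3*(-2) = 3 - 12 = -9)
A(h) = -4 + (-9 + h)/(2*(-3 + h)) (A(h) = -4 + ((-9 + h)/(h - 3))/2 = -4 + ((-9 + h)/(-3 + h))/2 = -4 + (-9 + h)/(2*(-3 + h)))
2004*A(0) = 2004*((15 - 7*0)/(2*(-3 + 0))) = 2004*((½)*(15 + 0)/(-3)) = 2004*((½)*(-⅓)*15) = 2004*(-5/2) = -5010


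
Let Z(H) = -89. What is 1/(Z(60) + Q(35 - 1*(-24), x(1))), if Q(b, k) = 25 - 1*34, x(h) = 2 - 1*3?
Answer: -1/98 ≈ -0.010204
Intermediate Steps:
x(h) = -1 (x(h) = 2 - 3 = -1)
Q(b, k) = -9 (Q(b, k) = 25 - 34 = -9)
1/(Z(60) + Q(35 - 1*(-24), x(1))) = 1/(-89 - 9) = 1/(-98) = -1/98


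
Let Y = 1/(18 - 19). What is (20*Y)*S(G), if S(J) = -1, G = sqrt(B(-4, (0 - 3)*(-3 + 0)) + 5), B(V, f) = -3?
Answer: 20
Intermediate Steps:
G = sqrt(2) (G = sqrt(-3 + 5) = sqrt(2) ≈ 1.4142)
Y = -1 (Y = 1/(-1) = -1)
(20*Y)*S(G) = (20*(-1))*(-1) = -20*(-1) = 20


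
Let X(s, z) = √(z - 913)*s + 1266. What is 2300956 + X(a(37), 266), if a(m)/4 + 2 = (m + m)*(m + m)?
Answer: 2302222 + 21896*I*√647 ≈ 2.3022e+6 + 5.5695e+5*I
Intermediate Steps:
a(m) = -8 + 16*m² (a(m) = -8 + 4*((m + m)*(m + m)) = -8 + 4*((2*m)*(2*m)) = -8 + 4*(4*m²) = -8 + 16*m²)
X(s, z) = 1266 + s*√(-913 + z) (X(s, z) = √(-913 + z)*s + 1266 = s*√(-913 + z) + 1266 = 1266 + s*√(-913 + z))
2300956 + X(a(37), 266) = 2300956 + (1266 + (-8 + 16*37²)*√(-913 + 266)) = 2300956 + (1266 + (-8 + 16*1369)*√(-647)) = 2300956 + (1266 + (-8 + 21904)*(I*√647)) = 2300956 + (1266 + 21896*(I*√647)) = 2300956 + (1266 + 21896*I*√647) = 2302222 + 21896*I*√647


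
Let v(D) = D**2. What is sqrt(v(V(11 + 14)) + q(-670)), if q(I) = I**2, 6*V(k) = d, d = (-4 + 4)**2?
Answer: 670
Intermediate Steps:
d = 0 (d = 0**2 = 0)
V(k) = 0 (V(k) = (1/6)*0 = 0)
sqrt(v(V(11 + 14)) + q(-670)) = sqrt(0**2 + (-670)**2) = sqrt(0 + 448900) = sqrt(448900) = 670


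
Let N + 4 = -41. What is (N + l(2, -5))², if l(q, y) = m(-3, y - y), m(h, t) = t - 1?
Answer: 2116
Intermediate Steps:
N = -45 (N = -4 - 41 = -45)
m(h, t) = -1 + t
l(q, y) = -1 (l(q, y) = -1 + (y - y) = -1 + 0 = -1)
(N + l(2, -5))² = (-45 - 1)² = (-46)² = 2116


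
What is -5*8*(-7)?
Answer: 280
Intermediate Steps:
-5*8*(-7) = -40*(-7) = 280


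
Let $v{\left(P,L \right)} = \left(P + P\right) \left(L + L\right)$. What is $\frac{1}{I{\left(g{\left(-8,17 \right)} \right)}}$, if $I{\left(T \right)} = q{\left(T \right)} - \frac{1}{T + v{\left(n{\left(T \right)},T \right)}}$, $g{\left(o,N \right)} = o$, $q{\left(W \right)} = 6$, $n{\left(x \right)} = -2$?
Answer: $\frac{56}{335} \approx 0.16716$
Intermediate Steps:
$v{\left(P,L \right)} = 4 L P$ ($v{\left(P,L \right)} = 2 P 2 L = 4 L P$)
$I{\left(T \right)} = 6 + \frac{1}{7 T}$ ($I{\left(T \right)} = 6 - \frac{1}{T + 4 T \left(-2\right)} = 6 - \frac{1}{T - 8 T} = 6 - \frac{1}{\left(-7\right) T} = 6 - - \frac{1}{7 T} = 6 + \frac{1}{7 T}$)
$\frac{1}{I{\left(g{\left(-8,17 \right)} \right)}} = \frac{1}{6 + \frac{1}{7 \left(-8\right)}} = \frac{1}{6 + \frac{1}{7} \left(- \frac{1}{8}\right)} = \frac{1}{6 - \frac{1}{56}} = \frac{1}{\frac{335}{56}} = \frac{56}{335}$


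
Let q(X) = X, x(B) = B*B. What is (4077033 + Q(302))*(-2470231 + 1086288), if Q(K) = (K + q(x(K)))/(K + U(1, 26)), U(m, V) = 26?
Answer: -925413849647595/164 ≈ -5.6428e+12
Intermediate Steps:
x(B) = B**2
Q(K) = (K + K**2)/(26 + K) (Q(K) = (K + K**2)/(K + 26) = (K + K**2)/(26 + K))
(4077033 + Q(302))*(-2470231 + 1086288) = (4077033 + 302*(1 + 302)/(26 + 302))*(-2470231 + 1086288) = (4077033 + 302*303/328)*(-1383943) = (4077033 + 302*(1/328)*303)*(-1383943) = (4077033 + 45753/164)*(-1383943) = (668679165/164)*(-1383943) = -925413849647595/164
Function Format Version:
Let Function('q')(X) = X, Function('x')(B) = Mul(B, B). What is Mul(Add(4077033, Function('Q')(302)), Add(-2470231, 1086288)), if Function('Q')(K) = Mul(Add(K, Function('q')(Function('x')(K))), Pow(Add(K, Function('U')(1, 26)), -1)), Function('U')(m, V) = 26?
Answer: Rational(-925413849647595, 164) ≈ -5.6428e+12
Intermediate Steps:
Function('x')(B) = Pow(B, 2)
Function('Q')(K) = Mul(Pow(Add(26, K), -1), Add(K, Pow(K, 2))) (Function('Q')(K) = Mul(Add(K, Pow(K, 2)), Pow(Add(K, 26), -1)) = Mul(Add(K, Pow(K, 2)), Pow(Add(26, K), -1)) = Mul(Pow(Add(26, K), -1), Add(K, Pow(K, 2))))
Mul(Add(4077033, Function('Q')(302)), Add(-2470231, 1086288)) = Mul(Add(4077033, Mul(302, Pow(Add(26, 302), -1), Add(1, 302))), Add(-2470231, 1086288)) = Mul(Add(4077033, Mul(302, Pow(328, -1), 303)), -1383943) = Mul(Add(4077033, Mul(302, Rational(1, 328), 303)), -1383943) = Mul(Add(4077033, Rational(45753, 164)), -1383943) = Mul(Rational(668679165, 164), -1383943) = Rational(-925413849647595, 164)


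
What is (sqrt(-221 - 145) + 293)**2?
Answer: (293 + I*sqrt(366))**2 ≈ 85483.0 + 11211.0*I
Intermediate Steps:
(sqrt(-221 - 145) + 293)**2 = (sqrt(-366) + 293)**2 = (I*sqrt(366) + 293)**2 = (293 + I*sqrt(366))**2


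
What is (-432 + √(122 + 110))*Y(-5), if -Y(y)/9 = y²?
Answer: 97200 - 450*√58 ≈ 93773.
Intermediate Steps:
Y(y) = -9*y²
(-432 + √(122 + 110))*Y(-5) = (-432 + √(122 + 110))*(-9*(-5)²) = (-432 + √232)*(-9*25) = (-432 + 2*√58)*(-225) = 97200 - 450*√58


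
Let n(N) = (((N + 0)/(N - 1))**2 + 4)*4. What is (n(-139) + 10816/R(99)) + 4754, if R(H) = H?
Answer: 2368838179/485100 ≈ 4883.2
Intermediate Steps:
n(N) = 16 + 4*N**2/(-1 + N)**2 (n(N) = ((N/(-1 + N))**2 + 4)*4 = (N**2/(-1 + N)**2 + 4)*4 = (4 + N**2/(-1 + N)**2)*4 = 16 + 4*N**2/(-1 + N)**2)
(n(-139) + 10816/R(99)) + 4754 = ((16 + 4*(-139)**2/(-1 - 139)**2) + 10816/99) + 4754 = ((16 + 4*19321/(-140)**2) + 10816*(1/99)) + 4754 = ((16 + 4*19321*(1/19600)) + 10816/99) + 4754 = ((16 + 19321/4900) + 10816/99) + 4754 = (97721/4900 + 10816/99) + 4754 = 62672779/485100 + 4754 = 2368838179/485100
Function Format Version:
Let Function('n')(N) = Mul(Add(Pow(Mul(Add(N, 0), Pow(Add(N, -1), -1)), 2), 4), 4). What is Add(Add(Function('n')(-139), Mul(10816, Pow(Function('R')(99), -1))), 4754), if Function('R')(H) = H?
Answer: Rational(2368838179, 485100) ≈ 4883.2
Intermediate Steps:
Function('n')(N) = Add(16, Mul(4, Pow(N, 2), Pow(Add(-1, N), -2))) (Function('n')(N) = Mul(Add(Pow(Mul(N, Pow(Add(-1, N), -1)), 2), 4), 4) = Mul(Add(Mul(Pow(N, 2), Pow(Add(-1, N), -2)), 4), 4) = Mul(Add(4, Mul(Pow(N, 2), Pow(Add(-1, N), -2))), 4) = Add(16, Mul(4, Pow(N, 2), Pow(Add(-1, N), -2))))
Add(Add(Function('n')(-139), Mul(10816, Pow(Function('R')(99), -1))), 4754) = Add(Add(Add(16, Mul(4, Pow(-139, 2), Pow(Add(-1, -139), -2))), Mul(10816, Pow(99, -1))), 4754) = Add(Add(Add(16, Mul(4, 19321, Pow(-140, -2))), Mul(10816, Rational(1, 99))), 4754) = Add(Add(Add(16, Mul(4, 19321, Rational(1, 19600))), Rational(10816, 99)), 4754) = Add(Add(Add(16, Rational(19321, 4900)), Rational(10816, 99)), 4754) = Add(Add(Rational(97721, 4900), Rational(10816, 99)), 4754) = Add(Rational(62672779, 485100), 4754) = Rational(2368838179, 485100)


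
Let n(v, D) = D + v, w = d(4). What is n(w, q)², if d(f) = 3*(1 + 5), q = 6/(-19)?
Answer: 112896/361 ≈ 312.73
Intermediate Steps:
q = -6/19 (q = 6*(-1/19) = -6/19 ≈ -0.31579)
d(f) = 18 (d(f) = 3*6 = 18)
w = 18
n(w, q)² = (-6/19 + 18)² = (336/19)² = 112896/361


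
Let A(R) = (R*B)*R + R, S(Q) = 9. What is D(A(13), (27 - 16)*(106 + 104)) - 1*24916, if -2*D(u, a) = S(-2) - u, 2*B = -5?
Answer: -100501/4 ≈ -25125.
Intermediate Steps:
B = -5/2 (B = (½)*(-5) = -5/2 ≈ -2.5000)
A(R) = R - 5*R²/2 (A(R) = (R*(-5/2))*R + R = (-5*R/2)*R + R = -5*R²/2 + R = R - 5*R²/2)
D(u, a) = -9/2 + u/2 (D(u, a) = -(9 - u)/2 = -9/2 + u/2)
D(A(13), (27 - 16)*(106 + 104)) - 1*24916 = (-9/2 + ((½)*13*(2 - 5*13))/2) - 1*24916 = (-9/2 + ((½)*13*(2 - 65))/2) - 24916 = (-9/2 + ((½)*13*(-63))/2) - 24916 = (-9/2 + (½)*(-819/2)) - 24916 = (-9/2 - 819/4) - 24916 = -837/4 - 24916 = -100501/4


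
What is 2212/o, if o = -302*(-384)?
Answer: 553/28992 ≈ 0.019074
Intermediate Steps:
o = 115968
2212/o = 2212/115968 = 2212*(1/115968) = 553/28992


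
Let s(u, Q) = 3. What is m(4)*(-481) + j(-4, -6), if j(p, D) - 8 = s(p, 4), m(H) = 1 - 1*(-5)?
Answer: -2875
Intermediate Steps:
m(H) = 6 (m(H) = 1 + 5 = 6)
j(p, D) = 11 (j(p, D) = 8 + 3 = 11)
m(4)*(-481) + j(-4, -6) = 6*(-481) + 11 = -2886 + 11 = -2875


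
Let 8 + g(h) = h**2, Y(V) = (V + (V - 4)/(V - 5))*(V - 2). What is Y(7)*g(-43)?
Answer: 156485/2 ≈ 78243.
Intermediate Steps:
Y(V) = (-2 + V)*(V + (-4 + V)/(-5 + V)) (Y(V) = (V + (-4 + V)/(-5 + V))*(-2 + V) = (-2 + V)*(V + (-4 + V)/(-5 + V)))
g(h) = -8 + h**2
Y(7)*g(-43) = ((8 + 7**3 - 6*7**2 + 4*7)/(-5 + 7))*(-8 + (-43)**2) = ((8 + 343 - 6*49 + 28)/2)*(-8 + 1849) = ((8 + 343 - 294 + 28)/2)*1841 = ((1/2)*85)*1841 = (85/2)*1841 = 156485/2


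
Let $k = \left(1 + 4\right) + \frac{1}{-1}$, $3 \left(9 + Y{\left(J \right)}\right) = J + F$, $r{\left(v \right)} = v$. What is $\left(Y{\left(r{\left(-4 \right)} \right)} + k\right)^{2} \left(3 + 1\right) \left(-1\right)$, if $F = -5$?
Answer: $-256$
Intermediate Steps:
$Y{\left(J \right)} = - \frac{32}{3} + \frac{J}{3}$ ($Y{\left(J \right)} = -9 + \frac{J - 5}{3} = -9 + \frac{-5 + J}{3} = -9 + \left(- \frac{5}{3} + \frac{J}{3}\right) = - \frac{32}{3} + \frac{J}{3}$)
$k = 4$ ($k = 5 - 1 = 4$)
$\left(Y{\left(r{\left(-4 \right)} \right)} + k\right)^{2} \left(3 + 1\right) \left(-1\right) = \left(\left(- \frac{32}{3} + \frac{1}{3} \left(-4\right)\right) + 4\right)^{2} \left(3 + 1\right) \left(-1\right) = \left(\left(- \frac{32}{3} - \frac{4}{3}\right) + 4\right)^{2} \cdot 4 \left(-1\right) = \left(-12 + 4\right)^{2} \left(-4\right) = \left(-8\right)^{2} \left(-4\right) = 64 \left(-4\right) = -256$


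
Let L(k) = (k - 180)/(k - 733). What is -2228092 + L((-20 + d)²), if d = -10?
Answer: -372090644/167 ≈ -2.2281e+6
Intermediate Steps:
L(k) = (-180 + k)/(-733 + k)
-2228092 + L((-20 + d)²) = -2228092 + (-180 + (-20 - 10)²)/(-733 + (-20 - 10)²) = -2228092 + (-180 + (-30)²)/(-733 + (-30)²) = -2228092 + (-180 + 900)/(-733 + 900) = -2228092 + 720/167 = -372090644/167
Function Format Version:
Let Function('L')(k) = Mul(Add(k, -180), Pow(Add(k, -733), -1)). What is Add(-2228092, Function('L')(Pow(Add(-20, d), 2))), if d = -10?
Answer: Rational(-372090644, 167) ≈ -2.2281e+6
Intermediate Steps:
Function('L')(k) = Mul(Pow(Add(-733, k), -1), Add(-180, k)) (Function('L')(k) = Mul(Add(-180, k), Pow(Add(-733, k), -1)) = Mul(Pow(Add(-733, k), -1), Add(-180, k)))
Add(-2228092, Function('L')(Pow(Add(-20, d), 2))) = Add(-2228092, Mul(Pow(Add(-733, Pow(Add(-20, -10), 2)), -1), Add(-180, Pow(Add(-20, -10), 2)))) = Add(-2228092, Mul(Pow(Add(-733, Pow(-30, 2)), -1), Add(-180, Pow(-30, 2)))) = Add(-2228092, Mul(Pow(Add(-733, 900), -1), Add(-180, 900))) = Add(-2228092, Mul(Pow(167, -1), 720)) = Add(-2228092, Mul(Rational(1, 167), 720)) = Add(-2228092, Rational(720, 167)) = Rational(-372090644, 167)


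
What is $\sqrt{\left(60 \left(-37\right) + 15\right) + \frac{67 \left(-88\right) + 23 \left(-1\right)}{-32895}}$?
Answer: $\frac{2 i \sqrt{66272054295}}{10965} \approx 46.956 i$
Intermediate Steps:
$\sqrt{\left(60 \left(-37\right) + 15\right) + \frac{67 \left(-88\right) + 23 \left(-1\right)}{-32895}} = \sqrt{\left(-2220 + 15\right) + \left(-5896 - 23\right) \left(- \frac{1}{32895}\right)} = \sqrt{-2205 - - \frac{1973}{10965}} = \sqrt{-2205 + \frac{1973}{10965}} = \sqrt{- \frac{24175852}{10965}} = \frac{2 i \sqrt{66272054295}}{10965}$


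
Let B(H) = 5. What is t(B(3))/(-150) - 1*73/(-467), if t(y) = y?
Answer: 1723/14010 ≈ 0.12298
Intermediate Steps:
t(B(3))/(-150) - 1*73/(-467) = 5/(-150) - 1*73/(-467) = 5*(-1/150) - 73*(-1/467) = -1/30 + 73/467 = 1723/14010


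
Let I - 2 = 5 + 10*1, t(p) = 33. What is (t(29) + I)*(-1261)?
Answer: -63050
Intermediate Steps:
I = 17 (I = 2 + (5 + 10*1) = 2 + (5 + 10) = 2 + 15 = 17)
(t(29) + I)*(-1261) = (33 + 17)*(-1261) = 50*(-1261) = -63050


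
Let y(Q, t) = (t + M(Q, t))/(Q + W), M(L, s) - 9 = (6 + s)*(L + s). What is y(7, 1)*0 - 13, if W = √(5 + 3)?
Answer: -13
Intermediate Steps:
W = 2*√2 (W = √8 = 2*√2 ≈ 2.8284)
M(L, s) = 9 + (6 + s)*(L + s)
y(Q, t) = (9 + t² + 6*Q + 7*t + Q*t)/(Q + 2*√2) (y(Q, t) = (t + (9 + t² + 6*Q + 6*t + Q*t))/(Q + 2*√2) = (9 + t² + 6*Q + 7*t + Q*t)/(Q + 2*√2))
y(7, 1)*0 - 13 = ((9 + 1² + 6*7 + 7*1 + 7*1)/(7 + 2*√2))*0 - 13 = ((9 + 1 + 42 + 7 + 7)/(7 + 2*√2))*0 - 13 = (66/(7 + 2*√2))*0 - 13 = 0 - 13 = -13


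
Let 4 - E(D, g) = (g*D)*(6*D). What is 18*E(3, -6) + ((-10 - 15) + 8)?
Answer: 5887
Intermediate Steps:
E(D, g) = 4 - 6*g*D² (E(D, g) = 4 - g*D*6*D = 4 - D*g*6*D = 4 - 6*g*D²)
18*E(3, -6) + ((-10 - 15) + 8) = 18*(4 - 6*(-6)*3²) + ((-10 - 15) + 8) = 18*(4 - 6*(-6)*9) + (-25 + 8) = 18*(4 + 324) - 17 = 18*328 - 17 = 5904 - 17 = 5887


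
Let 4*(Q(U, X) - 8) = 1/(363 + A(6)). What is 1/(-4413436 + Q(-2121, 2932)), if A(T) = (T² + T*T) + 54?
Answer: -1956/8632665167 ≈ -2.2658e-7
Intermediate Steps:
A(T) = 54 + 2*T² (A(T) = (T² + T²) + 54 = 2*T² + 54 = 54 + 2*T²)
Q(U, X) = 15649/1956 (Q(U, X) = 8 + 1/(4*(363 + (54 + 2*6²))) = 8 + 1/(4*(363 + (54 + 2*36))) = 8 + 1/(4*(363 + (54 + 72))) = 8 + 1/(4*(363 + 126)) = 8 + (¼)/489 = 8 + (¼)*(1/489) = 8 + 1/1956 = 15649/1956)
1/(-4413436 + Q(-2121, 2932)) = 1/(-4413436 + 15649/1956) = 1/(-8632665167/1956) = -1956/8632665167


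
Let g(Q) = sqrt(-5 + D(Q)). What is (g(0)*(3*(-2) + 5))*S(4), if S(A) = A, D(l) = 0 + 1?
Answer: -8*I ≈ -8.0*I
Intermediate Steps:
D(l) = 1
g(Q) = 2*I (g(Q) = sqrt(-5 + 1) = sqrt(-4) = 2*I)
(g(0)*(3*(-2) + 5))*S(4) = ((2*I)*(3*(-2) + 5))*4 = ((2*I)*(-6 + 5))*4 = ((2*I)*(-1))*4 = -2*I*4 = -8*I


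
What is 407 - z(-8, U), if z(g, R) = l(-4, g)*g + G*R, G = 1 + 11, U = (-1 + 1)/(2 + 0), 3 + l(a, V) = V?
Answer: 319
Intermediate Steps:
l(a, V) = -3 + V
U = 0 (U = 0/2 = 0*(½) = 0)
G = 12
z(g, R) = 12*R + g*(-3 + g) (z(g, R) = (-3 + g)*g + 12*R = g*(-3 + g) + 12*R = 12*R + g*(-3 + g))
407 - z(-8, U) = 407 - (12*0 - 8*(-3 - 8)) = 407 - (0 - 8*(-11)) = 407 - (0 + 88) = 407 - 1*88 = 407 - 88 = 319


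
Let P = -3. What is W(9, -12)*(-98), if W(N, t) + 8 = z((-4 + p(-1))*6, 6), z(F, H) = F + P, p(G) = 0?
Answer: 3430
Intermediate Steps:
z(F, H) = -3 + F (z(F, H) = F - 3 = -3 + F)
W(N, t) = -35 (W(N, t) = -8 + (-3 + (-4 + 0)*6) = -8 + (-3 - 4*6) = -8 + (-3 - 24) = -8 - 27 = -35)
W(9, -12)*(-98) = -35*(-98) = 3430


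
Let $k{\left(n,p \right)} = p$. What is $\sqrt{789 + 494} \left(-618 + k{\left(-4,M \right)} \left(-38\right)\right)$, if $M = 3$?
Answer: $- 732 \sqrt{1283} \approx -26220.0$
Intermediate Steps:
$\sqrt{789 + 494} \left(-618 + k{\left(-4,M \right)} \left(-38\right)\right) = \sqrt{789 + 494} \left(-618 + 3 \left(-38\right)\right) = \sqrt{1283} \left(-618 - 114\right) = \sqrt{1283} \left(-732\right) = - 732 \sqrt{1283}$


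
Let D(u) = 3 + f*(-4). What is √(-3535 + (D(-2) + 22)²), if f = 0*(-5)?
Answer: I*√2910 ≈ 53.944*I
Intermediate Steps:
f = 0
D(u) = 3 (D(u) = 3 + 0*(-4) = 3 + 0 = 3)
√(-3535 + (D(-2) + 22)²) = √(-3535 + (3 + 22)²) = √(-3535 + 25²) = √(-3535 + 625) = √(-2910) = I*√2910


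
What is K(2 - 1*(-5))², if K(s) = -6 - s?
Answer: 169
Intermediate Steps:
K(2 - 1*(-5))² = (-6 - (2 - 1*(-5)))² = (-6 - (2 + 5))² = (-6 - 1*7)² = (-6 - 7)² = (-13)² = 169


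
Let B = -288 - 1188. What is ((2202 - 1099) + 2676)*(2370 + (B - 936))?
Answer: -158718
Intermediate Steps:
B = -1476
((2202 - 1099) + 2676)*(2370 + (B - 936)) = ((2202 - 1099) + 2676)*(2370 + (-1476 - 936)) = (1103 + 2676)*(2370 - 2412) = 3779*(-42) = -158718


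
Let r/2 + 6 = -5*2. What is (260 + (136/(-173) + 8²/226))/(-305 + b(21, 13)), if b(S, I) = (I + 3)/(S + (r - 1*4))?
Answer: -76093620/89749459 ≈ -0.84785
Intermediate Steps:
r = -32 (r = -12 + 2*(-5*2) = -12 + 2*(-10) = -12 - 20 = -32)
b(S, I) = (3 + I)/(-36 + S) (b(S, I) = (I + 3)/(S + (-32 - 1*4)) = (3 + I)/(S + (-32 - 4)) = (3 + I)/(S - 36) = (3 + I)/(-36 + S))
(260 + (136/(-173) + 8²/226))/(-305 + b(21, 13)) = (260 + (136/(-173) + 8²/226))/(-305 + (3 + 13)/(-36 + 21)) = (260 + (136*(-1/173) + 64*(1/226)))/(-305 + 16/(-15)) = (260 + (-136/173 + 32/113))/(-305 - 1/15*16) = (260 - 9832/19549)/(-305 - 16/15) = 5072908/(19549*(-4591/15)) = (5072908/19549)*(-15/4591) = -76093620/89749459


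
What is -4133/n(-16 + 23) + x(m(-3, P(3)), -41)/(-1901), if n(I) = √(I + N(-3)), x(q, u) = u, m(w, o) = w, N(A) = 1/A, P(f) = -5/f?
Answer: 41/1901 - 4133*√15/10 ≈ -1600.7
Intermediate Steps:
N(A) = 1/A
n(I) = √(-⅓ + I) (n(I) = √(I + 1/(-3)) = √(I - ⅓) = √(-⅓ + I))
-4133/n(-16 + 23) + x(m(-3, P(3)), -41)/(-1901) = -4133*3/√(-3 + 9*(-16 + 23)) - 41/(-1901) = -4133*3/√(-3 + 9*7) - 41*(-1/1901) = -4133*3/√(-3 + 63) + 41/1901 = -4133*√15/10 + 41/1901 = 41/1901 - 4133*√15/10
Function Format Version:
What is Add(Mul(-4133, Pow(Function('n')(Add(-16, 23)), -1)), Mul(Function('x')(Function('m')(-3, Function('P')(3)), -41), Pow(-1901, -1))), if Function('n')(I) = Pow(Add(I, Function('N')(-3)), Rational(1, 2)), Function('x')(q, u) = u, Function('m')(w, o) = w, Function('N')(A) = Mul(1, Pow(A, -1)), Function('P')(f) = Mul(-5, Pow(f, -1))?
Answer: Add(Rational(41, 1901), Mul(Rational(-4133, 10), Pow(15, Rational(1, 2)))) ≈ -1600.7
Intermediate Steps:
Function('N')(A) = Pow(A, -1)
Function('n')(I) = Pow(Add(Rational(-1, 3), I), Rational(1, 2)) (Function('n')(I) = Pow(Add(I, Pow(-3, -1)), Rational(1, 2)) = Pow(Add(I, Rational(-1, 3)), Rational(1, 2)) = Pow(Add(Rational(-1, 3), I), Rational(1, 2)))
Add(Mul(-4133, Pow(Function('n')(Add(-16, 23)), -1)), Mul(Function('x')(Function('m')(-3, Function('P')(3)), -41), Pow(-1901, -1))) = Add(Mul(-4133, Pow(Mul(Rational(1, 3), Pow(Add(-3, Mul(9, Add(-16, 23))), Rational(1, 2))), -1)), Mul(-41, Pow(-1901, -1))) = Add(Mul(-4133, Pow(Mul(Rational(1, 3), Pow(Add(-3, Mul(9, 7)), Rational(1, 2))), -1)), Mul(-41, Rational(-1, 1901))) = Add(Mul(-4133, Pow(Mul(Rational(1, 3), Pow(Add(-3, 63), Rational(1, 2))), -1)), Rational(41, 1901)) = Add(Mul(-4133, Pow(Mul(Rational(1, 3), Pow(60, Rational(1, 2))), -1)), Rational(41, 1901)) = Add(Mul(-4133, Pow(Mul(Rational(1, 3), Mul(2, Pow(15, Rational(1, 2)))), -1)), Rational(41, 1901)) = Add(Mul(-4133, Pow(Mul(Rational(2, 3), Pow(15, Rational(1, 2))), -1)), Rational(41, 1901)) = Add(Mul(-4133, Mul(Rational(1, 10), Pow(15, Rational(1, 2)))), Rational(41, 1901)) = Add(Mul(Rational(-4133, 10), Pow(15, Rational(1, 2))), Rational(41, 1901)) = Add(Rational(41, 1901), Mul(Rational(-4133, 10), Pow(15, Rational(1, 2))))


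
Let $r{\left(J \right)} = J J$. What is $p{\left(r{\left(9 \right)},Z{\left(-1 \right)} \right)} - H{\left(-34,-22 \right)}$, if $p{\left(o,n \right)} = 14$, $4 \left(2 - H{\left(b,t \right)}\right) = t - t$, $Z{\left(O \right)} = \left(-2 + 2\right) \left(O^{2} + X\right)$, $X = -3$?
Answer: $12$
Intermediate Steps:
$r{\left(J \right)} = J^{2}$
$Z{\left(O \right)} = 0$ ($Z{\left(O \right)} = \left(-2 + 2\right) \left(O^{2} - 3\right) = 0 \left(-3 + O^{2}\right) = 0$)
$H{\left(b,t \right)} = 2$ ($H{\left(b,t \right)} = 2 - \frac{t - t}{4} = 2 - 0 = 2 + 0 = 2$)
$p{\left(r{\left(9 \right)},Z{\left(-1 \right)} \right)} - H{\left(-34,-22 \right)} = 14 - 2 = 12$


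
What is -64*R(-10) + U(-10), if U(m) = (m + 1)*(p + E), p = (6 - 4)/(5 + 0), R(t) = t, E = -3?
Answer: 3317/5 ≈ 663.40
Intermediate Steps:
p = ⅖ (p = 2/5 = 2*(⅕) = ⅖ ≈ 0.40000)
U(m) = -13/5 - 13*m/5 (U(m) = (m + 1)*(⅖ - 3) = (1 + m)*(-13/5) = -13/5 - 13*m/5)
-64*R(-10) + U(-10) = -64*(-10) + (-13/5 - 13/5*(-10)) = 640 + (-13/5 + 26) = 640 + 117/5 = 3317/5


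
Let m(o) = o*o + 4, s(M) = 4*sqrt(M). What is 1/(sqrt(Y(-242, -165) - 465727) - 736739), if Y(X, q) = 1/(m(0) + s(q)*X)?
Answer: -1/(736739 - sqrt(-465727 + 1/(4 - 968*I*sqrt(165)))) ≈ -1.3573e-6 - 1.2573e-9*I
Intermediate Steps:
m(o) = 4 + o**2 (m(o) = o**2 + 4 = 4 + o**2)
Y(X, q) = 1/(4 + 4*X*sqrt(q)) (Y(X, q) = 1/((4 + 0**2) + (4*sqrt(q))*X) = 1/((4 + 0) + 4*X*sqrt(q)) = 1/(4 + 4*X*sqrt(q)))
1/(sqrt(Y(-242, -165) - 465727) - 736739) = 1/(sqrt(1/(4*(1 - 242*I*sqrt(165))) - 465727) - 736739) = 1/(sqrt(-465727 + 1/(4*(1 - 242*I*sqrt(165)))) - 736739) = 1/(-736739 + sqrt(-465727 + 1/(4*(1 - 242*I*sqrt(165)))))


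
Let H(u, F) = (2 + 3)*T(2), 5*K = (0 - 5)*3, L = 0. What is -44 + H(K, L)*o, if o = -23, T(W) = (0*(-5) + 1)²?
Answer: -159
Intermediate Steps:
T(W) = 1 (T(W) = (0 + 1)² = 1² = 1)
K = -3 (K = ((0 - 5)*3)/5 = (-5*3)/5 = (⅕)*(-15) = -3)
H(u, F) = 5 (H(u, F) = (2 + 3)*1 = 5*1 = 5)
-44 + H(K, L)*o = -44 + 5*(-23) = -44 - 115 = -159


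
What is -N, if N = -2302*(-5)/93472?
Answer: -5755/46736 ≈ -0.12314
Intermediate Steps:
N = 5755/46736 (N = 11510*(1/93472) = 5755/46736 ≈ 0.12314)
-N = -1*5755/46736 = -5755/46736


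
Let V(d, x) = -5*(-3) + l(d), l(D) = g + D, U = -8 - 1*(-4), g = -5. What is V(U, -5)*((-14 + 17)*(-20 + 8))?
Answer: -216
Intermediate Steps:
U = -4 (U = -8 + 4 = -4)
l(D) = -5 + D
V(d, x) = 10 + d (V(d, x) = -5*(-3) + (-5 + d) = 15 + (-5 + d) = 10 + d)
V(U, -5)*((-14 + 17)*(-20 + 8)) = (10 - 4)*((-14 + 17)*(-20 + 8)) = 6*(3*(-12)) = 6*(-36) = -216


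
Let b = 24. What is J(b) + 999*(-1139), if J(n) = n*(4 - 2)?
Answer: -1137813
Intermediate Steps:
J(n) = 2*n (J(n) = n*2 = 2*n)
J(b) + 999*(-1139) = 2*24 + 999*(-1139) = 48 - 1137861 = -1137813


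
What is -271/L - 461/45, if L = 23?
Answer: -22798/1035 ≈ -22.027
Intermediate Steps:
-271/L - 461/45 = -271/23 - 461/45 = -22798/1035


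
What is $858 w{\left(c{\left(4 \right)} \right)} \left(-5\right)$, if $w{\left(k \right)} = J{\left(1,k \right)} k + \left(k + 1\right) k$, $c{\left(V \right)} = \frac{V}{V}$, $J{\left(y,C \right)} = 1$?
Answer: $-12870$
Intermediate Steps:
$c{\left(V \right)} = 1$
$w{\left(k \right)} = k + k \left(1 + k\right)$ ($w{\left(k \right)} = 1 k + \left(k + 1\right) k = k + \left(1 + k\right) k = k + k \left(1 + k\right)$)
$858 w{\left(c{\left(4 \right)} \right)} \left(-5\right) = 858 \cdot 1 \left(2 + 1\right) \left(-5\right) = 858 \cdot 1 \cdot 3 \left(-5\right) = 858 \cdot 3 \left(-5\right) = 858 \left(-15\right) = -12870$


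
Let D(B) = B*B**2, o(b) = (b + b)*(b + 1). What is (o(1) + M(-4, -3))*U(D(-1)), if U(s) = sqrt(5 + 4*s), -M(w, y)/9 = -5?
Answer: 49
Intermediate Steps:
M(w, y) = 45 (M(w, y) = -9*(-5) = 45)
o(b) = 2*b*(1 + b) (o(b) = (2*b)*(1 + b) = 2*b*(1 + b))
D(B) = B**3
(o(1) + M(-4, -3))*U(D(-1)) = (2*1*(1 + 1) + 45)*sqrt(5 + 4*(-1)**3) = (2*1*2 + 45)*sqrt(5 + 4*(-1)) = (4 + 45)*sqrt(5 - 4) = 49*sqrt(1) = 49*1 = 49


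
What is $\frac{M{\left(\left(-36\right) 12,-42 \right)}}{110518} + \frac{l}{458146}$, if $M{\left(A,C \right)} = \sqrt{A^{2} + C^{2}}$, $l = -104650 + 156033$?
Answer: $\frac{51383}{458146} + \frac{3 \sqrt{5233}}{55259} \approx 0.11608$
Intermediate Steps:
$l = 51383$
$\frac{M{\left(\left(-36\right) 12,-42 \right)}}{110518} + \frac{l}{458146} = \frac{\sqrt{\left(\left(-36\right) 12\right)^{2} + \left(-42\right)^{2}}}{110518} + \frac{51383}{458146} = \sqrt{\left(-432\right)^{2} + 1764} \cdot \frac{1}{110518} + 51383 \cdot \frac{1}{458146} = \sqrt{186624 + 1764} \cdot \frac{1}{110518} + \frac{51383}{458146} = \sqrt{188388} \cdot \frac{1}{110518} + \frac{51383}{458146} = 6 \sqrt{5233} \cdot \frac{1}{110518} + \frac{51383}{458146} = \frac{3 \sqrt{5233}}{55259} + \frac{51383}{458146} = \frac{51383}{458146} + \frac{3 \sqrt{5233}}{55259}$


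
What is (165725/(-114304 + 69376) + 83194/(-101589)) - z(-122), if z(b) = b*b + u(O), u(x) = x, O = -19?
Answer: -22622422242379/1521396864 ≈ -14870.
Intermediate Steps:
z(b) = -19 + b² (z(b) = b*b - 19 = b² - 19 = -19 + b²)
(165725/(-114304 + 69376) + 83194/(-101589)) - z(-122) = (165725/(-114304 + 69376) + 83194/(-101589)) - (-19 + (-122)²) = (165725/(-44928) + 83194*(-1/101589)) - (-19 + 14884) = (165725*(-1/44928) - 83194/101589) - 1*14865 = (-165725/44928 - 83194/101589) - 14865 = -6857859019/1521396864 - 14865 = -22622422242379/1521396864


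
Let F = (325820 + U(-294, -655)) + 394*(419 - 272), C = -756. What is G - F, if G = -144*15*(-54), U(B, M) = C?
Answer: -266342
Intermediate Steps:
U(B, M) = -756
G = 116640 (G = -2160*(-54) = 116640)
F = 382982 (F = (325820 - 756) + 394*(419 - 272) = 325064 + 394*147 = 325064 + 57918 = 382982)
G - F = 116640 - 1*382982 = 116640 - 382982 = -266342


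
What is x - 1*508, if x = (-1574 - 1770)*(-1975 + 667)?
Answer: 4373444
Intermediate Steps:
x = 4373952 (x = -3344*(-1308) = 4373952)
x - 1*508 = 4373952 - 1*508 = 4373952 - 508 = 4373444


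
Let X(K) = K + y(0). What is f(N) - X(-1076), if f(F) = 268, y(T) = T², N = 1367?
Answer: 1344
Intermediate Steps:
X(K) = K (X(K) = K + 0² = K + 0 = K)
f(N) - X(-1076) = 268 - 1*(-1076) = 268 + 1076 = 1344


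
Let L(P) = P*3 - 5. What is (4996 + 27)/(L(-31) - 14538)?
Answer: -5023/14636 ≈ -0.34319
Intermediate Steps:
L(P) = -5 + 3*P (L(P) = 3*P - 5 = -5 + 3*P)
(4996 + 27)/(L(-31) - 14538) = (4996 + 27)/((-5 + 3*(-31)) - 14538) = 5023/((-5 - 93) - 14538) = 5023/(-98 - 14538) = 5023/(-14636) = 5023*(-1/14636) = -5023/14636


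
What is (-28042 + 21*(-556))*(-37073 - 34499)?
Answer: 2842696696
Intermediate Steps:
(-28042 + 21*(-556))*(-37073 - 34499) = (-28042 - 11676)*(-71572) = -39718*(-71572) = 2842696696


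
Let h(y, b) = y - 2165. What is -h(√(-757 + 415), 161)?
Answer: 2165 - 3*I*√38 ≈ 2165.0 - 18.493*I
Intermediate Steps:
h(y, b) = -2165 + y
-h(√(-757 + 415), 161) = -(-2165 + √(-757 + 415)) = -(-2165 + √(-342)) = -(-2165 + 3*I*√38) = 2165 - 3*I*√38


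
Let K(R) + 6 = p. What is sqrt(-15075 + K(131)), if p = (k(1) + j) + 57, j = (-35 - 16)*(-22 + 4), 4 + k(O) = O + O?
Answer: 2*I*sqrt(3527) ≈ 118.78*I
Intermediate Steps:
k(O) = -4 + 2*O (k(O) = -4 + (O + O) = -4 + 2*O)
j = 918 (j = -51*(-18) = 918)
p = 973 (p = ((-4 + 2*1) + 918) + 57 = ((-4 + 2) + 918) + 57 = (-2 + 918) + 57 = 916 + 57 = 973)
K(R) = 967 (K(R) = -6 + 973 = 967)
sqrt(-15075 + K(131)) = sqrt(-15075 + 967) = sqrt(-14108) = 2*I*sqrt(3527)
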